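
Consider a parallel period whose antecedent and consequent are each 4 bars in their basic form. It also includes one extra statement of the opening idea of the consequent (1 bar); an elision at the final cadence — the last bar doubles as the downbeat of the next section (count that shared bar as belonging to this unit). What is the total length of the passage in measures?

9 measures

Basic parallel period: 4 + 4 = 8 bars.
8 (basic form) + 1 (extra statement) = 9.
The elision shares a bar with the next section but does not change this unit's count.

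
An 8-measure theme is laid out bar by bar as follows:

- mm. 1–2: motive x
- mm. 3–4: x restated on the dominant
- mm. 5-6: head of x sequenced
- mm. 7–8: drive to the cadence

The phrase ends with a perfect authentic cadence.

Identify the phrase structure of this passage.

sentence

Basic idea (mm. 1-2) + its repetition (mm. 3–4) form the presentation; fragmentation and cadence (measures 5–8) form the continuation — the 8-bar whole is a sentence.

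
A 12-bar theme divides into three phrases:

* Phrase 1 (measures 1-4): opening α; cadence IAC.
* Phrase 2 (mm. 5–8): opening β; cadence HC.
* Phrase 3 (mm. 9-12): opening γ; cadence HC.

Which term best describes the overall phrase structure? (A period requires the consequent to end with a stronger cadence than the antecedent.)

phrase group

The final phrase closes with a half cadence, which is not stronger than the preceding half cadence; the 3 phrases lack an overall antecedent–consequent design and so form a phrase group.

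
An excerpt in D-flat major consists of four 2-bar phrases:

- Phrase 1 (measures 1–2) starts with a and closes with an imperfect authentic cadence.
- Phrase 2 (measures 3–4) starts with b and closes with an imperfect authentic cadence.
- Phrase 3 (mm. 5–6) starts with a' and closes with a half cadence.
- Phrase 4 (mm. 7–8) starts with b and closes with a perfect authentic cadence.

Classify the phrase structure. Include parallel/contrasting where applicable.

Four phrases in two halves: the first half (mm. 1-4) ends with an imperfect authentic cadence, the second (measures 5–8) with a perfect authentic cadence — a large antecedent–consequent pair, i.e. a double period.
Phrase 3 begins with the same material as phrase 1, making it parallel.

parallel double period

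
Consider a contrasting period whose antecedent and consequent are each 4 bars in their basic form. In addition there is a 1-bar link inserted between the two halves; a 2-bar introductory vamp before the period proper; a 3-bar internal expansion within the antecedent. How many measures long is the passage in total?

14 measures

Basic contrasting period: 4 + 4 = 8 bars.
8 (basic form) + 1 (link) + 2 (introduction) + 3 (internal expansion) = 14.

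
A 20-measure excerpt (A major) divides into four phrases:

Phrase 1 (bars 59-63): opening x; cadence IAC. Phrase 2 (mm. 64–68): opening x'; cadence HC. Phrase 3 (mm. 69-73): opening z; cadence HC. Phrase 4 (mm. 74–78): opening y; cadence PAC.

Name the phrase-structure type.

Four phrases in two halves: the first half (measures 59–68) ends with a half cadence, the second (mm. 69-78) with a perfect authentic cadence — a large antecedent–consequent pair, i.e. a double period.
Phrase 3 begins with different material from phrase 1, making it contrasting.

contrasting double period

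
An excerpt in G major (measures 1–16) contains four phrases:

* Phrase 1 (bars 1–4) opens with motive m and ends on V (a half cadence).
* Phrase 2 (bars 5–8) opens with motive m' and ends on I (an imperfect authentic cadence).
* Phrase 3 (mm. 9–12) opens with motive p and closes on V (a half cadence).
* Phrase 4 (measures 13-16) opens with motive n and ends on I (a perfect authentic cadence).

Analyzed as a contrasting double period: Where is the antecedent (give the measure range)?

measures 1–8

In a double period the four phrases pair into a large antecedent (phrases 1–2, ending imperfect authentic cadence) and a large consequent (phrases 3–4, ending perfect authentic cadence). The antecedent spans bars 1–8.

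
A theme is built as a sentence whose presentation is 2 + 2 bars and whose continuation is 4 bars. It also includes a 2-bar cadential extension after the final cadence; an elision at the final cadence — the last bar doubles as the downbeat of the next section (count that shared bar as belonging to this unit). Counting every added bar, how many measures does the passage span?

10 measures

Basic sentence: 2 + 2 + 4 = 8 bars.
8 (basic form) + 2 (cadential extension) = 10.
The elision shares a bar with the next section but does not change this unit's count.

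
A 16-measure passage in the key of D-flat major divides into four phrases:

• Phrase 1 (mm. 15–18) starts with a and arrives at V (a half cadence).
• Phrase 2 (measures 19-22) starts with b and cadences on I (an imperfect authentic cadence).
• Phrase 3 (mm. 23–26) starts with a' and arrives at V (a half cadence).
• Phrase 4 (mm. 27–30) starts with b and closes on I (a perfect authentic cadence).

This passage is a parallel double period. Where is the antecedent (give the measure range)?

measures 15–22

In a double period the four phrases pair into a large antecedent (phrases 1–2, ending imperfect authentic cadence) and a large consequent (phrases 3–4, ending perfect authentic cadence). The antecedent spans mm. 15-22.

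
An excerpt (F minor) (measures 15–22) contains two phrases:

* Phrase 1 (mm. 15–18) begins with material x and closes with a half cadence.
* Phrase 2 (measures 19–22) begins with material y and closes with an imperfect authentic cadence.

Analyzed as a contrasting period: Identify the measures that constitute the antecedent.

The antecedent is the phrase ending with the weaker cadence (half cadence, phrase 1) and the consequent the one ending more conclusively (imperfect authentic cadence, phrase 2); the antecedent is bars 15–18.

measures 15–18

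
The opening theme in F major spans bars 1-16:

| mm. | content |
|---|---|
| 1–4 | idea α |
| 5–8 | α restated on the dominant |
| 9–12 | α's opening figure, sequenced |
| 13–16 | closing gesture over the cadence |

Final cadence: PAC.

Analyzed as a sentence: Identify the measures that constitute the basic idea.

The presentation of a sentence is the basic idea (mm. 1–4) plus its repetition (mm. 5–8); the basic idea is therefore mm. 1–4.

measures 1–4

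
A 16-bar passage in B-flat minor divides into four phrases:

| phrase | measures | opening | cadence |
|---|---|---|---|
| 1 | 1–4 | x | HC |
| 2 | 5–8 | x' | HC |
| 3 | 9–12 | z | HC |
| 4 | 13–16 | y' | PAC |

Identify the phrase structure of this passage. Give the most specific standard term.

contrasting double period

Four phrases in two halves: the first half (mm. 1–8) ends with a half cadence, the second (measures 9–16) with a perfect authentic cadence — a large antecedent–consequent pair, i.e. a double period.
Phrase 3 begins with different material from phrase 1, making it contrasting.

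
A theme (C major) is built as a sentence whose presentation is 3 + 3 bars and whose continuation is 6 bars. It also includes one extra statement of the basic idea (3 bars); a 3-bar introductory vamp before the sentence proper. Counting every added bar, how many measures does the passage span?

Basic sentence: 3 + 3 + 6 = 12 bars.
12 (basic form) + 3 (extra statement) + 3 (introduction) = 18.

18 measures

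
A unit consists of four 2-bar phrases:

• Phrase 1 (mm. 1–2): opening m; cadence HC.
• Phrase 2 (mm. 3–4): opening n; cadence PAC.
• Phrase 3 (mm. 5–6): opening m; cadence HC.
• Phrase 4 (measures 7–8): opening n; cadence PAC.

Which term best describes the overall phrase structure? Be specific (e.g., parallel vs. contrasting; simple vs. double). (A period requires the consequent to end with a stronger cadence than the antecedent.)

repeated period

The cadence pattern HC–PAC–HC–PAC is weak–strong twice, and phrases 3–4 restate phrases 1–2: a period heard twice, not a double period (which would end weakly at phrase 2).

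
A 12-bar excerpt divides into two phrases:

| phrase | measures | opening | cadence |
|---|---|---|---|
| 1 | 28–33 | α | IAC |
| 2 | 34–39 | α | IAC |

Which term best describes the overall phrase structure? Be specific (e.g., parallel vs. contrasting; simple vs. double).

repeated phrase

Both phrases have the same opening (α) and the same cadence (imperfect authentic cadence): the second is a restatement, not a consequent, so this is a repeated phrase rather than a period.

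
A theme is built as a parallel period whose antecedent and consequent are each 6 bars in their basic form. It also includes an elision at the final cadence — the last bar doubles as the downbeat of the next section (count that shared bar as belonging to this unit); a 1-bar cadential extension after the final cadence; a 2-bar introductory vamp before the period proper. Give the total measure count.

15 measures

Basic parallel period: 6 + 6 = 12 bars.
12 (basic form) + 1 (cadential extension) + 2 (introduction) = 15.
The elision shares a bar with the next section but does not change this unit's count.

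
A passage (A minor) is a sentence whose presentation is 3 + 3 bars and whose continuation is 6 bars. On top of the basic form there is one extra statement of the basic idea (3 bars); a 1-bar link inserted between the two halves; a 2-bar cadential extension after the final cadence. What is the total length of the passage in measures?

Basic sentence: 3 + 3 + 6 = 12 bars.
12 (basic form) + 3 (extra statement) + 1 (link) + 2 (cadential extension) = 18.

18 measures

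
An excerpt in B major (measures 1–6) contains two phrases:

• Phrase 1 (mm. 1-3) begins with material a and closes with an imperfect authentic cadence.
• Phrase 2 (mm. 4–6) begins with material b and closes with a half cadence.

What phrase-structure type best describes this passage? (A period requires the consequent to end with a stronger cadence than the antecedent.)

The second phrase closes with a half cadence, which is not stronger than the first phrase's imperfect authentic cadence; without a weak→strong cadential pair there is no antecedent–consequent relationship, so this is a phrase group rather than a period.

phrase group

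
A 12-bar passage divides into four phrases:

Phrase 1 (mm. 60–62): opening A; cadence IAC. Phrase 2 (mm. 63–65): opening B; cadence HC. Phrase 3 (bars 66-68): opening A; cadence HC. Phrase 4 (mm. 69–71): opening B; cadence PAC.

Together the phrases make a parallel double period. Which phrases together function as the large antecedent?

In a double period the first pair of phrases (ending half cadence) is the large antecedent and the second pair (ending perfect authentic cadence) is the large consequent; the antecedent is phrases 1 and 2.

phrases 1 and 2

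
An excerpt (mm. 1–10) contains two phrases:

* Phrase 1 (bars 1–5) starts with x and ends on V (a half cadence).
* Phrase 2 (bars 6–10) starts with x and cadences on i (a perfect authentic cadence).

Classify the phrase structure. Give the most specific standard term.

Phrase 1 ends with a half cadence (weaker) and phrase 2 with a perfect authentic cadence (stronger): antecedent + consequent = a period.
The two phrases open with the same material (x / x), so the period is parallel.

parallel period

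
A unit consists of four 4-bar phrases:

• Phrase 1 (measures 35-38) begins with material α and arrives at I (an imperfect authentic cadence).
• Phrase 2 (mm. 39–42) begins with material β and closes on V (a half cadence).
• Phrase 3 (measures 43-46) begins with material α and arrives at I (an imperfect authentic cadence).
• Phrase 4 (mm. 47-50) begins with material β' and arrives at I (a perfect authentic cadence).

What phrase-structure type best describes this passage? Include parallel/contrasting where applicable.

Four phrases in two halves: the first half (measures 35–42) ends with a half cadence, the second (mm. 43-50) with a perfect authentic cadence — a large antecedent–consequent pair, i.e. a double period.
Phrase 3 begins with the same material as phrase 1, making it parallel.

parallel double period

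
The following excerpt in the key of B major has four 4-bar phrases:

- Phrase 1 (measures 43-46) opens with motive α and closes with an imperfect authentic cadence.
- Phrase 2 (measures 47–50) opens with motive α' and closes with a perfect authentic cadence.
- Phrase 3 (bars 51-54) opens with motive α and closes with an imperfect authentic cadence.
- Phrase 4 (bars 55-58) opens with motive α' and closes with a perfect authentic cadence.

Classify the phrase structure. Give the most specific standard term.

repeated period

The cadence pattern IAC–PAC–IAC–PAC is weak–strong twice, and phrases 3–4 restate phrases 1–2: a period heard twice, not a double period (which would end weakly at phrase 2).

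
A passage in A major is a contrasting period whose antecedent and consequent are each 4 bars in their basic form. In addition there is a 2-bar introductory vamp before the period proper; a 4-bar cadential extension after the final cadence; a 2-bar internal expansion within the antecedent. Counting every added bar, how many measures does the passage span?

16 measures

Basic contrasting period: 4 + 4 = 8 bars.
8 (basic form) + 2 (introduction) + 4 (cadential extension) + 2 (internal expansion) = 16.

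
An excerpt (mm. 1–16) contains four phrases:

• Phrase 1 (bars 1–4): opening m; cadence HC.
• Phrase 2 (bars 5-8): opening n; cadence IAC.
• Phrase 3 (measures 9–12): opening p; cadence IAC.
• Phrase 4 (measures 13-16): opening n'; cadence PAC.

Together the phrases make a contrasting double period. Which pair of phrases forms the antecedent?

In a double period the first pair of phrases (ending imperfect authentic cadence) is the large antecedent and the second pair (ending perfect authentic cadence) is the large consequent; the antecedent is phrases 1 and 2.

phrases 1 and 2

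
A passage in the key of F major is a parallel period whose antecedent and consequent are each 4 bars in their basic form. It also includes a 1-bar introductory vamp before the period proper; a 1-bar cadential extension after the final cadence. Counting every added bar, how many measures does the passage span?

10 measures

Basic parallel period: 4 + 4 = 8 bars.
8 (basic form) + 1 (introduction) + 1 (cadential extension) = 10.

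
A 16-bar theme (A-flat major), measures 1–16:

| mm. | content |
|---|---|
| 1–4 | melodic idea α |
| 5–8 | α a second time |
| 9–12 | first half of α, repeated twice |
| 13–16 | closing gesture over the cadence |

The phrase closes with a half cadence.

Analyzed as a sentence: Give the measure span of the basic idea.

measures 1–4

The presentation of a sentence is the basic idea (mm. 1-4) plus its repetition (mm. 5–8); the basic idea is therefore mm. 1–4.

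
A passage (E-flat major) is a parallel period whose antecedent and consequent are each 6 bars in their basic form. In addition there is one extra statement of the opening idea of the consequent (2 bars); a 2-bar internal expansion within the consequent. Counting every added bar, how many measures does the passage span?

16 measures

Basic parallel period: 6 + 6 = 12 bars.
12 (basic form) + 2 (extra statement) + 2 (internal expansion) = 16.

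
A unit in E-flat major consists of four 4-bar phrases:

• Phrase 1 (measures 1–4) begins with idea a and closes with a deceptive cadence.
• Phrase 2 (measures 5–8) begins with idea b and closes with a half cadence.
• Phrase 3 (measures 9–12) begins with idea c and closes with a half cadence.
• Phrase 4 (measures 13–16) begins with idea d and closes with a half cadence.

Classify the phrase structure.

phrase group

Phrase 4 ends with a half cadence, no stronger than phrase 2's half cadence, so the four phrases do not form a double period; nor do phrases 3–4 duplicate 1–2, so it is not a repeated period. With no phrase reaching a conclusive cadence, the passage is a phrase group.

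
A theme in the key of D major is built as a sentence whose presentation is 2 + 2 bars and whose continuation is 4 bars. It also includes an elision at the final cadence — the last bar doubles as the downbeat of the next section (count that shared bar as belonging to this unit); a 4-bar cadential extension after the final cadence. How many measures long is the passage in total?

Basic sentence: 2 + 2 + 4 = 8 bars.
8 (basic form) + 4 (cadential extension) = 12.
The elision shares a bar with the next section but does not change this unit's count.

12 measures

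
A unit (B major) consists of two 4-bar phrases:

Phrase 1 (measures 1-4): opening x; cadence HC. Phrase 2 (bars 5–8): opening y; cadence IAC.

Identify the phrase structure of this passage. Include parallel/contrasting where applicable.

Phrase 1 ends with a half cadence (weaker) and phrase 2 with an imperfect authentic cadence (stronger): antecedent + consequent = a period.
The two phrases open with different material (x / y), so the period is contrasting.

contrasting period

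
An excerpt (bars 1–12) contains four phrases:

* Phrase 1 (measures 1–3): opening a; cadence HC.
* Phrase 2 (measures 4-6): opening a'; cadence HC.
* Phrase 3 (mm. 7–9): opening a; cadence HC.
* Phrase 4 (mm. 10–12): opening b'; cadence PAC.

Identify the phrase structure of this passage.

parallel double period

Four phrases in two halves: the first half (bars 1-6) ends with a half cadence, the second (mm. 7–12) with a perfect authentic cadence — a large antecedent–consequent pair, i.e. a double period.
Phrase 3 begins with the same material as phrase 1, making it parallel.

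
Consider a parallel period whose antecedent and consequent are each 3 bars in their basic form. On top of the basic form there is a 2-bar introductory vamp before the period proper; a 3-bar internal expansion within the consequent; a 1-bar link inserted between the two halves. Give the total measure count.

12 measures

Basic parallel period: 3 + 3 = 6 bars.
6 (basic form) + 2 (introduction) + 3 (internal expansion) + 1 (link) = 12.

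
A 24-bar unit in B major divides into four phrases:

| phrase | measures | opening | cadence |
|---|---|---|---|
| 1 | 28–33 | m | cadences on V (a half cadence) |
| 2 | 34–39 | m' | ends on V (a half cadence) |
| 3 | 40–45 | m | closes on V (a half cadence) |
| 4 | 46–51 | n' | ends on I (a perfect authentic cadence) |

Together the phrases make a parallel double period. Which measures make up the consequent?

measures 40–51

In a double period the first pair of phrases (ending half cadence) is the large antecedent and the second pair (ending perfect authentic cadence) is the large consequent; the consequent is measures 40–51.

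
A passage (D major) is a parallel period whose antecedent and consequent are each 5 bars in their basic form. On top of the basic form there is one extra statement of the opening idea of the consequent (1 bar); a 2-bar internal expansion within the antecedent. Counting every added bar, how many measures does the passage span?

Basic parallel period: 5 + 5 = 10 bars.
10 (basic form) + 1 (extra statement) + 2 (internal expansion) = 13.

13 measures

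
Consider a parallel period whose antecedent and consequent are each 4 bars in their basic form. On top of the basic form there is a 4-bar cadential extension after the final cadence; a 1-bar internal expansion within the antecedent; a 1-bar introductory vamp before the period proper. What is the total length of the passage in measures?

Basic parallel period: 4 + 4 = 8 bars.
8 (basic form) + 4 (cadential extension) + 1 (internal expansion) + 1 (introduction) = 14.

14 measures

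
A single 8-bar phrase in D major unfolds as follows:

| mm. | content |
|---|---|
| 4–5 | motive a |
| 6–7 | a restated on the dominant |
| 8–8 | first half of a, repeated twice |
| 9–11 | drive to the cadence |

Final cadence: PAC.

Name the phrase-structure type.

Basic idea (measures 4–5) + its repetition (mm. 6–7) form the presentation; fragmentation and cadence (measures 8–11) form the continuation — the 8-bar whole is a sentence.

sentence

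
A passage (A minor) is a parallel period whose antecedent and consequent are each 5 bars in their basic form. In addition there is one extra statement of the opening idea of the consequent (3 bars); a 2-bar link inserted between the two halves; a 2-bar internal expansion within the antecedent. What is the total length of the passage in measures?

17 measures

Basic parallel period: 5 + 5 = 10 bars.
10 (basic form) + 3 (extra statement) + 2 (link) + 2 (internal expansion) = 17.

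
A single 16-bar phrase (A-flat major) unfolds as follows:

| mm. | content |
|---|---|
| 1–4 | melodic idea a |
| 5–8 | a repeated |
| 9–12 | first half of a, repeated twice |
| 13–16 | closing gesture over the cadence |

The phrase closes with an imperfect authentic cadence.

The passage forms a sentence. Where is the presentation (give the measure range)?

measures 1–8

The presentation of a sentence is the basic idea (measures 1–4) plus its repetition (measures 5-8); the presentation is therefore bars 1–8.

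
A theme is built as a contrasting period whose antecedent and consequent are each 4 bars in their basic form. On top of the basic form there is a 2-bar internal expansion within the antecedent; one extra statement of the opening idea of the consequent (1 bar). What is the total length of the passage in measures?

Basic contrasting period: 4 + 4 = 8 bars.
8 (basic form) + 2 (internal expansion) + 1 (extra statement) = 11.

11 measures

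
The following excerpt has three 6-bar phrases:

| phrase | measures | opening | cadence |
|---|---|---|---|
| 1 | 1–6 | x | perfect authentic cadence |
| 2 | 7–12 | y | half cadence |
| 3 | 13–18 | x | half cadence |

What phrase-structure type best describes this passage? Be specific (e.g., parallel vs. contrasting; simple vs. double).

The final phrase closes with a half cadence, which is not stronger than the preceding half cadence; the 3 phrases lack an overall antecedent–consequent design and so form a phrase group.

phrase group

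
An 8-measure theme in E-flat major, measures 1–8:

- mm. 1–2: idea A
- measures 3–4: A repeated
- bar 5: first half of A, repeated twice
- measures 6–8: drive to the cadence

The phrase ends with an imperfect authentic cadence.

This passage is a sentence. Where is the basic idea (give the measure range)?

The presentation of a sentence is the basic idea (mm. 1–2) plus its repetition (measures 3-4); the basic idea is therefore bars 1–2.

measures 1–2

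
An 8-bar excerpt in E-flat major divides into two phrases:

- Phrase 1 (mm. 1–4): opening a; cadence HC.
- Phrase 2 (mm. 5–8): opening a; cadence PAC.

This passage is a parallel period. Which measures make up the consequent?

The antecedent is the phrase ending with the weaker cadence (half cadence, phrase 1) and the consequent the one ending more conclusively (perfect authentic cadence, phrase 2); the consequent is measures 5–8.

measures 5–8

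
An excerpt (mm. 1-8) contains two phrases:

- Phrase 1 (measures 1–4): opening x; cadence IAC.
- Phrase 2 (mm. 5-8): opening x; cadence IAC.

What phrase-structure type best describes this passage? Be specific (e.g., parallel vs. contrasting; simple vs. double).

Both phrases have the same opening (x) and the same cadence (imperfect authentic cadence): the second is a restatement, not a consequent, so this is a repeated phrase rather than a period.

repeated phrase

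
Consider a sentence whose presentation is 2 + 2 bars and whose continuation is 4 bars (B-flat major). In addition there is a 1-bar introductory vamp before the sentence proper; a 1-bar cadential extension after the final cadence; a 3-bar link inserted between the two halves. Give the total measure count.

13 measures

Basic sentence: 2 + 2 + 4 = 8 bars.
8 (basic form) + 1 (introduction) + 1 (cadential extension) + 3 (link) = 13.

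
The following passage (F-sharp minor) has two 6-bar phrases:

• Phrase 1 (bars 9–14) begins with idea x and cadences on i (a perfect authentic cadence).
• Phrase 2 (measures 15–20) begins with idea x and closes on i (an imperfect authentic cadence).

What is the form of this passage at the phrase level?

The second phrase closes with an imperfect authentic cadence, which is not stronger than the first phrase's perfect authentic cadence; without a weak→strong cadential pair there is no antecedent–consequent relationship, so this is a phrase group rather than a period.

phrase group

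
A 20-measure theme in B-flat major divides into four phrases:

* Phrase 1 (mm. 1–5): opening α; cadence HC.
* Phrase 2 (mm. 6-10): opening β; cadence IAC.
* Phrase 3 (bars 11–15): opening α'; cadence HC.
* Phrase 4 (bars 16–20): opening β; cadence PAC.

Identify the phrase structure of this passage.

parallel double period

Four phrases in two halves: the first half (mm. 1–10) ends with an imperfect authentic cadence, the second (bars 11–20) with a perfect authentic cadence — a large antecedent–consequent pair, i.e. a double period.
Phrase 3 begins with the same material as phrase 1, making it parallel.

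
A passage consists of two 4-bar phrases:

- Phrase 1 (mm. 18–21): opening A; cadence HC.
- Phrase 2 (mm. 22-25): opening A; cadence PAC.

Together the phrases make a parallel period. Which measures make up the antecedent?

measures 18–21

The phrase ending with the weaker cadence (half cadence) is the antecedent; the one ending more conclusively (perfect authentic cadence) is the consequent. The antecedent is measures 18–21.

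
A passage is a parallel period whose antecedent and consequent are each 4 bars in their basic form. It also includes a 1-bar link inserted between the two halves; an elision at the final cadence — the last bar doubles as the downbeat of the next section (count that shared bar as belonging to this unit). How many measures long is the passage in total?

Basic parallel period: 4 + 4 = 8 bars.
8 (basic form) + 1 (link) = 9.
The elision shares a bar with the next section but does not change this unit's count.

9 measures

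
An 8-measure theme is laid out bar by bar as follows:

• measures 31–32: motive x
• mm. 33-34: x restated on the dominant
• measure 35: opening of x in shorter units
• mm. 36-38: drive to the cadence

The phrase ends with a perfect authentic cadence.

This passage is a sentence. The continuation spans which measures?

measures 35–38

After the presentation (mm. 31-34), the continuation covers the fragmentation through the cadence: mm. 35–38.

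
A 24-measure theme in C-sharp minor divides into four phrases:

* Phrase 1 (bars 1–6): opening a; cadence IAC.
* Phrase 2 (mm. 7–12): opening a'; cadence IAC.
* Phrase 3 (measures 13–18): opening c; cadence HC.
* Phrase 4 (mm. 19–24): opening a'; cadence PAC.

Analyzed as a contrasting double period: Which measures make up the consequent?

measures 13–24

In a double period the four phrases pair into a large antecedent (phrases 1–2, ending imperfect authentic cadence) and a large consequent (phrases 3–4, ending perfect authentic cadence). The consequent spans mm. 13–24.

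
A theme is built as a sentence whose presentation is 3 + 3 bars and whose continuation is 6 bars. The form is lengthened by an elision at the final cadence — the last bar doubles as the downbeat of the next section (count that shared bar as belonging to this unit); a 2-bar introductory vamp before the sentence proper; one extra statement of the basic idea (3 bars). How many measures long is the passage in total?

Basic sentence: 3 + 3 + 6 = 12 bars.
12 (basic form) + 2 (introduction) + 3 (extra statement) = 17.
The elision shares a bar with the next section but does not change this unit's count.

17 measures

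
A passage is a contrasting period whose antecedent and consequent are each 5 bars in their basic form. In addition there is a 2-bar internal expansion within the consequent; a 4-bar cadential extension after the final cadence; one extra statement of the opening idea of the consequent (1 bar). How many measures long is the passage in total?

17 measures

Basic contrasting period: 5 + 5 = 10 bars.
10 (basic form) + 2 (internal expansion) + 4 (cadential extension) + 1 (extra statement) = 17.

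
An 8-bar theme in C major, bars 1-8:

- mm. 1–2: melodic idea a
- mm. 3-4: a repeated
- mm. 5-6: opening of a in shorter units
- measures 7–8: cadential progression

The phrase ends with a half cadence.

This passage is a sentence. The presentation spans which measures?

measures 1–4

The presentation of a sentence is the basic idea (mm. 1–2) plus its repetition (mm. 3–4); the presentation is therefore mm. 1-4.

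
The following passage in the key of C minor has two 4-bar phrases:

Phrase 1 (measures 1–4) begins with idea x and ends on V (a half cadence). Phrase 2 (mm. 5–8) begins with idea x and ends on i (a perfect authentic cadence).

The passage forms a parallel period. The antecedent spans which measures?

The antecedent is the phrase ending with the weaker cadence (half cadence, phrase 1) and the consequent the one ending more conclusively (perfect authentic cadence, phrase 2); the antecedent is bars 1-4.

measures 1–4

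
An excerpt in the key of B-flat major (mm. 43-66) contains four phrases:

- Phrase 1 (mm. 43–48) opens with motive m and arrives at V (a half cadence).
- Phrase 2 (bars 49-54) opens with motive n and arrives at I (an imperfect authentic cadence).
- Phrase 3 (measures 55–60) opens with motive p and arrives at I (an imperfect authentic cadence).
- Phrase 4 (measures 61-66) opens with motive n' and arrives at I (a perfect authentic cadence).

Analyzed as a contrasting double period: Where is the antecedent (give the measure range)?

In a double period the four phrases pair into a large antecedent (phrases 1–2, ending imperfect authentic cadence) and a large consequent (phrases 3–4, ending perfect authentic cadence). The antecedent spans mm. 43–54.

measures 43–54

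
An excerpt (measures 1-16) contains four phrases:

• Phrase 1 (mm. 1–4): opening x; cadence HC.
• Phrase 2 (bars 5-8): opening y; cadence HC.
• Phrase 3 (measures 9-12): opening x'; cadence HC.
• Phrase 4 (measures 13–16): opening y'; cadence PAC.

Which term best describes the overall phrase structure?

Four phrases in two halves: the first half (mm. 1–8) ends with a half cadence, the second (mm. 9–16) with a perfect authentic cadence — a large antecedent–consequent pair, i.e. a double period.
Phrase 3 begins with the same material as phrase 1, making it parallel.

parallel double period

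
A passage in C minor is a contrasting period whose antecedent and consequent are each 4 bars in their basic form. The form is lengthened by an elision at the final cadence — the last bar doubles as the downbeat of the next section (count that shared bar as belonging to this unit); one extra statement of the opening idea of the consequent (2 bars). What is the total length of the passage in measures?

10 measures

Basic contrasting period: 4 + 4 = 8 bars.
8 (basic form) + 2 (extra statement) = 10.
The elision shares a bar with the next section but does not change this unit's count.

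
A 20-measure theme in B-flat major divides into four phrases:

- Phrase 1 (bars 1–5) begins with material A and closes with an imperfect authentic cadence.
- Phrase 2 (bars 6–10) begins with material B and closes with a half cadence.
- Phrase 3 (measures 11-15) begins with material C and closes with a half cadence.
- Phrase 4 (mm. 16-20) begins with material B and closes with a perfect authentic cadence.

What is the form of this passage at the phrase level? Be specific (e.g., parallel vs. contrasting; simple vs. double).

Four phrases in two halves: the first half (mm. 1–10) ends with a half cadence, the second (mm. 11–20) with a perfect authentic cadence — a large antecedent–consequent pair, i.e. a double period.
Phrase 3 begins with different material from phrase 1, making it contrasting.

contrasting double period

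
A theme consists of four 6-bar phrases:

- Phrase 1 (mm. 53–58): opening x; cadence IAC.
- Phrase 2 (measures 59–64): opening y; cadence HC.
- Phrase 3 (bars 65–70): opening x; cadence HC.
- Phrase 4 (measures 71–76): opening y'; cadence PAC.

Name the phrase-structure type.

Four phrases in two halves: the first half (bars 53-64) ends with a half cadence, the second (mm. 65–76) with a perfect authentic cadence — a large antecedent–consequent pair, i.e. a double period.
Phrase 3 begins with the same material as phrase 1, making it parallel.

parallel double period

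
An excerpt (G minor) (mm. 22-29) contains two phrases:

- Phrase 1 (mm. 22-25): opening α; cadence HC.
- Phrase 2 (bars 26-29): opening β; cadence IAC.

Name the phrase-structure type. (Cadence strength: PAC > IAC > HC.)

Phrase 1 ends with a half cadence (weaker) and phrase 2 with an imperfect authentic cadence (stronger): antecedent + consequent = a period.
The two phrases open with different material (α / β), so the period is contrasting.

contrasting period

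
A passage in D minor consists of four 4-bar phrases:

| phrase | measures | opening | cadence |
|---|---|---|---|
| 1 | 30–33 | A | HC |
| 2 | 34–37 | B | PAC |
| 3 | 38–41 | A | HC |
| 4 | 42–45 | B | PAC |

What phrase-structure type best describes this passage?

repeated period

The cadence pattern HC–PAC–HC–PAC is weak–strong twice, and phrases 3–4 restate phrases 1–2: a period heard twice, not a double period (which would end weakly at phrase 2).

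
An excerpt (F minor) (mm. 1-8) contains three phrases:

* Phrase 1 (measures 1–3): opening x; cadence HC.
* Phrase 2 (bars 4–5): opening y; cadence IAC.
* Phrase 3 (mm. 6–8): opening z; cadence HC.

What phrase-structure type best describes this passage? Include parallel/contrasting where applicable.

phrase group

The final phrase closes with a half cadence, which is not stronger than the preceding imperfect authentic cadence; the 3 phrases lack an overall antecedent–consequent design and so form a phrase group.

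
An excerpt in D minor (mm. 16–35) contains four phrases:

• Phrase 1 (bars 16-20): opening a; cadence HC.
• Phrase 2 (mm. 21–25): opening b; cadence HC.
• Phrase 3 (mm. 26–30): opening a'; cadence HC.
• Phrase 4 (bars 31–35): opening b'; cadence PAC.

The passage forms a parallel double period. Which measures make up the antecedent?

measures 16–25

In a double period the first pair of phrases (ending half cadence) is the large antecedent and the second pair (ending perfect authentic cadence) is the large consequent; the antecedent is measures 16–25.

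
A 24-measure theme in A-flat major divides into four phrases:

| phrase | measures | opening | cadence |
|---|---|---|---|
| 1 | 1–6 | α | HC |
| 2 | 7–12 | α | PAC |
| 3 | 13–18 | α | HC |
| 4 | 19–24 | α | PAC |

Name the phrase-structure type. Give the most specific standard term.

repeated period

The cadence pattern HC–PAC–HC–PAC is weak–strong twice, and phrases 3–4 restate phrases 1–2: a period heard twice, not a double period (which would end weakly at phrase 2).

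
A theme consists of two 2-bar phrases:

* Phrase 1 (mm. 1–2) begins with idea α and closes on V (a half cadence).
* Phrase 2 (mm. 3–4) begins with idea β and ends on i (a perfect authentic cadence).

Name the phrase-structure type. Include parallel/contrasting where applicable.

Phrase 1 ends with a half cadence (weaker) and phrase 2 with a perfect authentic cadence (stronger): antecedent + consequent = a period.
The two phrases open with different material (α / β), so the period is contrasting.

contrasting period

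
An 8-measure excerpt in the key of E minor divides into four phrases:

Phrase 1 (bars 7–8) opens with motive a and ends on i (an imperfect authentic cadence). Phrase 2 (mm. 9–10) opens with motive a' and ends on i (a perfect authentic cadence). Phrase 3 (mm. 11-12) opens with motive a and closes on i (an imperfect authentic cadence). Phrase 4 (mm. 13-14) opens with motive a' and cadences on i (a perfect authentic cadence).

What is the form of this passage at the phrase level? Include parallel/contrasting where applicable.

repeated period

The cadence pattern IAC–PAC–IAC–PAC is weak–strong twice, and phrases 3–4 restate phrases 1–2: a period heard twice, not a double period (which would end weakly at phrase 2).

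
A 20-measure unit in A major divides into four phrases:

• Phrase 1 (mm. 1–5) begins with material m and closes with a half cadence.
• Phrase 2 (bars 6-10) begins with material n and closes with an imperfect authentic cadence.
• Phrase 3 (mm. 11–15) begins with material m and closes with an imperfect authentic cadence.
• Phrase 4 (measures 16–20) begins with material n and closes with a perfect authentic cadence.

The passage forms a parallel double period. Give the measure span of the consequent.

In a double period the four phrases pair into a large antecedent (phrases 1–2, ending imperfect authentic cadence) and a large consequent (phrases 3–4, ending perfect authentic cadence). The consequent spans mm. 11–20.

measures 11–20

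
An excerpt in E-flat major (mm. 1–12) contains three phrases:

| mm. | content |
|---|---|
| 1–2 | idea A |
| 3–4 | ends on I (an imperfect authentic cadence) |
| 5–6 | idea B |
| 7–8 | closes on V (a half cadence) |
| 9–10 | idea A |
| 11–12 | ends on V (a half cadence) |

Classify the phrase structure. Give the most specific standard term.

phrase group

The final phrase closes with a half cadence, which is not stronger than the preceding half cadence; the 3 phrases lack an overall antecedent–consequent design and so form a phrase group.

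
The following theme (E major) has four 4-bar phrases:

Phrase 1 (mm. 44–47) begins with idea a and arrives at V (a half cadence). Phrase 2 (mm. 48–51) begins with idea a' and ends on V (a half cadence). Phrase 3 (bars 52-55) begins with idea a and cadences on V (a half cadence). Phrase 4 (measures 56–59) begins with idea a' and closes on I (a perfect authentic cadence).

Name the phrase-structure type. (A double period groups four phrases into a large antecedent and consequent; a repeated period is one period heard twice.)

parallel double period

Four phrases in two halves: the first half (mm. 44–51) ends with a half cadence, the second (mm. 52–59) with a perfect authentic cadence — a large antecedent–consequent pair, i.e. a double period.
Phrase 3 begins with the same material as phrase 1, making it parallel.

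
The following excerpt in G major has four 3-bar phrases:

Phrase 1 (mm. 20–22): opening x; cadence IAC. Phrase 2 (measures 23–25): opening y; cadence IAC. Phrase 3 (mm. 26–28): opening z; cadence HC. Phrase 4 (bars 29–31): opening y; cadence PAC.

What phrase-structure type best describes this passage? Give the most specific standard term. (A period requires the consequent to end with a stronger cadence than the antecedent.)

Four phrases in two halves: the first half (measures 20-25) ends with an imperfect authentic cadence, the second (mm. 26-31) with a perfect authentic cadence — a large antecedent–consequent pair, i.e. a double period.
Phrase 3 begins with different material from phrase 1, making it contrasting.

contrasting double period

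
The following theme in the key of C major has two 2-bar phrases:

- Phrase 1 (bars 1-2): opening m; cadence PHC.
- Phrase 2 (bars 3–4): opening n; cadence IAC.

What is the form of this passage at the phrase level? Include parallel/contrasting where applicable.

contrasting period

Phrase 1 ends with a Phrygian half cadence (weaker) and phrase 2 with an imperfect authentic cadence (stronger): antecedent + consequent = a period.
The two phrases open with different material (m / n), so the period is contrasting.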